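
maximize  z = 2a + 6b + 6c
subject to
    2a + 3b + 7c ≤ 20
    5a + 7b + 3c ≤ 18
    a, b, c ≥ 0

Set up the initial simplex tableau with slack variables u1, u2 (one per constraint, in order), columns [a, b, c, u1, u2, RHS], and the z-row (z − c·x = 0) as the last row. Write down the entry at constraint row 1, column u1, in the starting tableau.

1

Slack u1 belongs to constraint 1; its column is the unit vector e_1, so the entry in row 1 is 1.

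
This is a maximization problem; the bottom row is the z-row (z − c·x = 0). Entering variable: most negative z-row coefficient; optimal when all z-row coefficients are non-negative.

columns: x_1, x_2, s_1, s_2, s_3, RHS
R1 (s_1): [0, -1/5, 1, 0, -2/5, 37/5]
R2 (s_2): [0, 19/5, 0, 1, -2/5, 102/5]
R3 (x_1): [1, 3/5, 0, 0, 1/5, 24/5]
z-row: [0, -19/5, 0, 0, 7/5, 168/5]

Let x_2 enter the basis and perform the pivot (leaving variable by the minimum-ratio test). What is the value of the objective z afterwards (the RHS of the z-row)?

Ratio test on column x_2 — row 1: entry -1/5 ≤ 0; row 2: (102/5)/(19/5) = 102/19; row 3: (24/5)/(3/5) = 8. Minimum is 102/19 at row 2 (s_2 leaves); pivot element 19/5.
Pivot on row 2; the z-row RHS becomes 168/5 − (-19/5)·(102/19) = 54.

54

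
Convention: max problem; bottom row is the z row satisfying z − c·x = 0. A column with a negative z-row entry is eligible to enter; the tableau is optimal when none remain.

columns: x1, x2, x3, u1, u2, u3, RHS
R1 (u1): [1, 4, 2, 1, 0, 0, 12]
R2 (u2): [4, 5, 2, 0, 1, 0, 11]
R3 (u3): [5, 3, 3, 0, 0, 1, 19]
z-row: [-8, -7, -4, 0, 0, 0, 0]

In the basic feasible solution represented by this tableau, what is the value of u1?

12

u1 is basic (row 1); its value is the RHS of that row, 12.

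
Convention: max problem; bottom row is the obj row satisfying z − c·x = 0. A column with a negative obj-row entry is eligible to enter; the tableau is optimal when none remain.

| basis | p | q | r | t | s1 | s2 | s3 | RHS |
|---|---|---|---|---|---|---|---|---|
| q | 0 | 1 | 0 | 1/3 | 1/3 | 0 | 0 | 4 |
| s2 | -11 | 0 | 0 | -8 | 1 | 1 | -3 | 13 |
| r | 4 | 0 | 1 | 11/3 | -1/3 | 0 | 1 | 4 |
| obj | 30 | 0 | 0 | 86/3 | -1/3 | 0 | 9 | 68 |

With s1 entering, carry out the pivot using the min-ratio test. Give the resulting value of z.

Ratio test on column s1 — row 1: 4/(1/3) = 12; row 2: 13/1 = 13; row 3: entry -1/3 ≤ 0. Minimum is 12 at row 1 (q leaves); pivot element 1/3.
Pivot on row 1; the obj-row RHS becomes 68 − (-1/3)·12 = 72.

72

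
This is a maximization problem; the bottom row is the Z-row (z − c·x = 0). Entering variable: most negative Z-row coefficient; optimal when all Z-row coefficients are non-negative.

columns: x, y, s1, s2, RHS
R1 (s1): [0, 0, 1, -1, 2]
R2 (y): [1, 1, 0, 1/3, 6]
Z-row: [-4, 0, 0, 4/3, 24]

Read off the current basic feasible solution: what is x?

x is not in the basis, so in the current basic feasible solution x = 0.

0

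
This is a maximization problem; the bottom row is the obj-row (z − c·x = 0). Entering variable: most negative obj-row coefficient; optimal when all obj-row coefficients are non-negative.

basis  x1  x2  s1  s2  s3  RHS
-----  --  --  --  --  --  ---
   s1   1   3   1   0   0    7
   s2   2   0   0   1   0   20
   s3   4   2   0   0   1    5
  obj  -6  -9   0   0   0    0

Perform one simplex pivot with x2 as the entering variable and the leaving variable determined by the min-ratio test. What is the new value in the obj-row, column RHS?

Ratio test on column x2 — row 1: 7/3 = 7/3; row 2: entry 0 ≤ 0; row 3: 5/2 = 5/2. Minimum is 7/3 at row 1 (s1 leaves); pivot element 3.
Divide row 1 by 3; eliminate column x2 from the other rows.
obj-row update in column RHS: 0 − (-9)·(7/3) = 21.

21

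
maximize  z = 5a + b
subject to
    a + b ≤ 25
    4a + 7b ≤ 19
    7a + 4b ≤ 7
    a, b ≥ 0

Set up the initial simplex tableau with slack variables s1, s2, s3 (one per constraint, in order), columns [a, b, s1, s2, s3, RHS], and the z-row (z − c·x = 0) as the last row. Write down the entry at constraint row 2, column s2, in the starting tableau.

Slack s2 belongs to constraint 2; its column is the unit vector e_2, so the entry in row 2 is 1.

1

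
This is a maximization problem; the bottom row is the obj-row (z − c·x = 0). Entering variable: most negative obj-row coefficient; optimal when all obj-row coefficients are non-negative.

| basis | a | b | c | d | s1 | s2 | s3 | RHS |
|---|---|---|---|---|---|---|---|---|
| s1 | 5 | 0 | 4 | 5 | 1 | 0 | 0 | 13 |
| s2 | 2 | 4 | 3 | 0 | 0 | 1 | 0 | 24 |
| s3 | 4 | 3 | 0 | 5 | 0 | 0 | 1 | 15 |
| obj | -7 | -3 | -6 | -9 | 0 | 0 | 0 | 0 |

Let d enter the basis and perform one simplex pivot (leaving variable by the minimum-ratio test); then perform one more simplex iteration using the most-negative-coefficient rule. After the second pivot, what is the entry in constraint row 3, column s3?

Ratio test on column d — row 1: 13/5 = 13/5; row 2: entry 0 ≤ 0; row 3: 15/5 = 3. Minimum is 13/5 at row 1 (s1 leaves); pivot element 5.
Divide row 1 by 5; eliminate column d from the other rows.
Second iteration: most negative obj-row entry is -3 in column b, so b enters.
Ratio test on column b — row 1: entry 0 ≤ 0; row 2: 24/4 = 6; row 3: 2/3 = 2/3. Minimum is 2/3 at row 3 (s3 leaves); pivot element 3.
Divide row 3 by 3; eliminate column b from the other rows.
After both pivots, the entry at constraint row 3, column s3 is 1/3.

1/3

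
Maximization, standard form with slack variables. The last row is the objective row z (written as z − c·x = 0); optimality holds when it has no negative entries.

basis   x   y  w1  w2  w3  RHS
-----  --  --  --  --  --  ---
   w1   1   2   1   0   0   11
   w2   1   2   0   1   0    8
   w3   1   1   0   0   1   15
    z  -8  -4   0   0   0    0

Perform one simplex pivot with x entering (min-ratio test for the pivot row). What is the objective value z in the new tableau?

64

Ratio test on column x — row 1: 11/1 = 11; row 2: 8/1 = 8; row 3: 15/1 = 15. Minimum is 8 at row 2 (w2 leaves); pivot element 1.
Pivot on row 2; the z-row RHS becomes 0 − (-8)·8 = 64.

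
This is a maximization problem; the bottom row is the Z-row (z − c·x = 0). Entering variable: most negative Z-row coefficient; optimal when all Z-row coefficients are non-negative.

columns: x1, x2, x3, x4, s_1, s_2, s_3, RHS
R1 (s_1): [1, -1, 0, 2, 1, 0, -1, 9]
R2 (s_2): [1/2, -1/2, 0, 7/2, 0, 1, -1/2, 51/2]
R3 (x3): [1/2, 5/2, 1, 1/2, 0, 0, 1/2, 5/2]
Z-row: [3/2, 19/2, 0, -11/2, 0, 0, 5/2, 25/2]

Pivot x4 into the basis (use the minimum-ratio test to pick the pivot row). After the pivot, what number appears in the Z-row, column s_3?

-1/4

Ratio test on column x4 — row 1: 9/2 = 9/2; row 2: (51/2)/(7/2) = 51/7; row 3: (5/2)/(1/2) = 5. Minimum is 9/2 at row 1 (s_1 leaves); pivot element 2.
Divide row 1 by 2; eliminate column x4 from the other rows.
Z-row update in column s_3: 5/2 − (-11/2)·(-1/2) = -1/4.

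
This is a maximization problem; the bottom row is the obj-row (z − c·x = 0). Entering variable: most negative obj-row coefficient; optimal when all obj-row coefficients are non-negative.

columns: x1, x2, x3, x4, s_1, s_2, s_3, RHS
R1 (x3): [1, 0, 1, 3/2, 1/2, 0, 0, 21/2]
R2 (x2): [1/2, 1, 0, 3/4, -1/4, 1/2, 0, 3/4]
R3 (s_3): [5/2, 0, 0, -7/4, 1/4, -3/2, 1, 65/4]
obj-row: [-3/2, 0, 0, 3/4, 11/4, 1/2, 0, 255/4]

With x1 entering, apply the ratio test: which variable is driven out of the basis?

Column x1 entries and ratios — x3: (21/2)/1 = 21/2; x2: (3/4)/(1/2) = 3/2; s_3: (65/4)/(5/2) = 13/2.
Smallest ratio is 3/2 in the row of x2, so x2 leaves.

x2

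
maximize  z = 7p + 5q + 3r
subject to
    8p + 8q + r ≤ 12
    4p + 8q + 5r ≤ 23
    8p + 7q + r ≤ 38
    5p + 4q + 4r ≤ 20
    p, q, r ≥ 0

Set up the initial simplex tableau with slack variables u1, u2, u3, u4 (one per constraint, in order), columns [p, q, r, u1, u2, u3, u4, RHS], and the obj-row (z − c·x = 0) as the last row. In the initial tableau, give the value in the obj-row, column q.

The obj-row carries the negated objective coefficients: the q entry is -5.

-5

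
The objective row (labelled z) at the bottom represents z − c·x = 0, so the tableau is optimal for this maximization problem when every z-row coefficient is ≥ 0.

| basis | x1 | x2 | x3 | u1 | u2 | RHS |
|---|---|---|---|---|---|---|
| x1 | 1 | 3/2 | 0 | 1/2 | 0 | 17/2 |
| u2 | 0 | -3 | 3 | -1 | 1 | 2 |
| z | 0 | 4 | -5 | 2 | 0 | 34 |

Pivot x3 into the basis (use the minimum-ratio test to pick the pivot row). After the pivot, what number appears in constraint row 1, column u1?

Ratio test on column x3 — row 1: entry 0 ≤ 0; row 2: 2/3 = 2/3. Minimum is 2/3 at row 2 (u2 leaves); pivot element 3.
Divide row 2 by 3; eliminate column x3 from the other rows.
Row 1 update in column u1: 1/2 − 0·(-1/3) = 1/2.

1/2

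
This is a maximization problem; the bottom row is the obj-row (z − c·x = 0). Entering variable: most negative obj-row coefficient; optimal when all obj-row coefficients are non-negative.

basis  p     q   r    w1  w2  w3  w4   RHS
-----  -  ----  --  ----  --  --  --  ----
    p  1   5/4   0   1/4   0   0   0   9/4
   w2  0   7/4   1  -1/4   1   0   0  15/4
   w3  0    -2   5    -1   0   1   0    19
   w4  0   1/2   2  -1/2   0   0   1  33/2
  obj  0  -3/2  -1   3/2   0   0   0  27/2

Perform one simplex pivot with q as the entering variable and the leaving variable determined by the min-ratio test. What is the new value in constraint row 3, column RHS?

Ratio test on column q — row 1: (9/4)/(5/4) = 9/5; row 2: (15/4)/(7/4) = 15/7; row 3: entry -2 ≤ 0; row 4: (33/2)/(1/2) = 33. Minimum is 9/5 at row 1 (p leaves); pivot element 5/4.
Divide row 1 by 5/4; eliminate column q from the other rows.
Row 3 update in column RHS: 19 − (-2)·(9/5) = 113/5.

113/5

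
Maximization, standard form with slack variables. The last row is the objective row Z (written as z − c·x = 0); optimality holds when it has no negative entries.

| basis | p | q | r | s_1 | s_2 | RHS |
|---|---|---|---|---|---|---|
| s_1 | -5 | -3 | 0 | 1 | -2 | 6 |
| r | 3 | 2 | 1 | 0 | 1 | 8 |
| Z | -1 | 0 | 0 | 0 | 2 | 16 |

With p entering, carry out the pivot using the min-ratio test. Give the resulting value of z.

Ratio test on column p — row 1: entry -5 ≤ 0; row 2: 8/3 = 8/3. Minimum is 8/3 at row 2 (r leaves); pivot element 3.
Pivot on row 2; the Z-row RHS becomes 16 − (-1)·(8/3) = 56/3.

56/3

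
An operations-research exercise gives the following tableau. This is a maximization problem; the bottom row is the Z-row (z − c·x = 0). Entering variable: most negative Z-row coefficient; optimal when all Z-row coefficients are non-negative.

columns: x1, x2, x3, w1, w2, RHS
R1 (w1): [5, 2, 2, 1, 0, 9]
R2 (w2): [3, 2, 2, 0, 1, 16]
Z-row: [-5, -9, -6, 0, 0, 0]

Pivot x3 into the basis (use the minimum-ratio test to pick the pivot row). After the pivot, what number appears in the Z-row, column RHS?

Ratio test on column x3 — row 1: 9/2 = 9/2; row 2: 16/2 = 8. Minimum is 9/2 at row 1 (w1 leaves); pivot element 2.
Divide row 1 by 2; eliminate column x3 from the other rows.
Z-row update in column RHS: 0 − (-6)·(9/2) = 27.

27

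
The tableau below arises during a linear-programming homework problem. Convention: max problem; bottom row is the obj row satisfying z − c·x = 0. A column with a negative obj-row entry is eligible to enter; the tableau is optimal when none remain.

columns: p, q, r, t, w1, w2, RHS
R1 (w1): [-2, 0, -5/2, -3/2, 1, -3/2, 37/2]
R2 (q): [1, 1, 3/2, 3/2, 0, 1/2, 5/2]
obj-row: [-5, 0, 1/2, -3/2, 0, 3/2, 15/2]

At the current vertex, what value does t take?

0

t is not in the basis, so in the current basic feasible solution t = 0.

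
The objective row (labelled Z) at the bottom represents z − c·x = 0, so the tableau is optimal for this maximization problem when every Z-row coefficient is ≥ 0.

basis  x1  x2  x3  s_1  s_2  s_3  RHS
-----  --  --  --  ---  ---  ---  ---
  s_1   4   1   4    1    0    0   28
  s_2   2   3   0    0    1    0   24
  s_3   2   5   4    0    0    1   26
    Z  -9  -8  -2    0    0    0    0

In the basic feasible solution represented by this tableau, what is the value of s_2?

s_2 is basic (row 2); its value is the RHS of that row, 24.

24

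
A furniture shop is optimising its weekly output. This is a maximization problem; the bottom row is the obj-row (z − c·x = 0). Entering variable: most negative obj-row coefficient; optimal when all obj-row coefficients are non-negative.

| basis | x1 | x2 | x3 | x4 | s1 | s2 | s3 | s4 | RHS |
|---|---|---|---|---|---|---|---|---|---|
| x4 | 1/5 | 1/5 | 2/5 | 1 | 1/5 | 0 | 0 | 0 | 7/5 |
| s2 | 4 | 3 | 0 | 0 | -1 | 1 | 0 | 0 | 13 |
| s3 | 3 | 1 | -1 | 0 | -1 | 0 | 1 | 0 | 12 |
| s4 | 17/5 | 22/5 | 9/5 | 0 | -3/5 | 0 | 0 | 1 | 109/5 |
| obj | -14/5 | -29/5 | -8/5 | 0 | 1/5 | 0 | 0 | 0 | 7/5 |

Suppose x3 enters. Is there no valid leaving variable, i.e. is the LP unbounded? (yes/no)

Column x3 has positive entries in row(s) 1, 4, so the ratio test bounds it — not unbounded.

no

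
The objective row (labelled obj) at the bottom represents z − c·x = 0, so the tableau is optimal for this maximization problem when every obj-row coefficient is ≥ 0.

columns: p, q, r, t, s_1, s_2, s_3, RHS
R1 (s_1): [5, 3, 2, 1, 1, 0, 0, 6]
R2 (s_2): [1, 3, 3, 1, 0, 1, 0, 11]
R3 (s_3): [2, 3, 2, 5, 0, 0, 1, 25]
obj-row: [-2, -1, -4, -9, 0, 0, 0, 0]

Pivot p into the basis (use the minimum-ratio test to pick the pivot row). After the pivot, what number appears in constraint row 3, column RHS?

113/5

Ratio test on column p — row 1: 6/5 = 6/5; row 2: 11/1 = 11; row 3: 25/2 = 25/2. Minimum is 6/5 at row 1 (s_1 leaves); pivot element 5.
Divide row 1 by 5; eliminate column p from the other rows.
Row 3 update in column RHS: 25 − 2·(6/5) = 113/5.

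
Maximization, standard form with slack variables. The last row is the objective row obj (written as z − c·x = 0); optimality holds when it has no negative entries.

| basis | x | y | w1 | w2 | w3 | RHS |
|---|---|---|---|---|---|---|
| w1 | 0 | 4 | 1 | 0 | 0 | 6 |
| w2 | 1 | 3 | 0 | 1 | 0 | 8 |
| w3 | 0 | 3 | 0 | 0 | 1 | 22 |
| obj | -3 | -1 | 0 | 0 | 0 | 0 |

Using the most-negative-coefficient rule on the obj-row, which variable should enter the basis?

Negative obj-row entries: x: -3, y: -1.
The most negative is -3 in column x, so x enters.

x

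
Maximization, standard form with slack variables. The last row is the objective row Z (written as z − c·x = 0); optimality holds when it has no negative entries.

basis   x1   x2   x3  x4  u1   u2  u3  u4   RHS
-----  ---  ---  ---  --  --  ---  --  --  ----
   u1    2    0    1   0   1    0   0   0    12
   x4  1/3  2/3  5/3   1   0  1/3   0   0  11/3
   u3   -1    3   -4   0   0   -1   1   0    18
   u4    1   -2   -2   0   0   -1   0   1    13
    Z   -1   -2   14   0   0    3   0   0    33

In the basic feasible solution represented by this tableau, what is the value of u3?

u3 is basic (row 3); its value is the RHS of that row, 18.

18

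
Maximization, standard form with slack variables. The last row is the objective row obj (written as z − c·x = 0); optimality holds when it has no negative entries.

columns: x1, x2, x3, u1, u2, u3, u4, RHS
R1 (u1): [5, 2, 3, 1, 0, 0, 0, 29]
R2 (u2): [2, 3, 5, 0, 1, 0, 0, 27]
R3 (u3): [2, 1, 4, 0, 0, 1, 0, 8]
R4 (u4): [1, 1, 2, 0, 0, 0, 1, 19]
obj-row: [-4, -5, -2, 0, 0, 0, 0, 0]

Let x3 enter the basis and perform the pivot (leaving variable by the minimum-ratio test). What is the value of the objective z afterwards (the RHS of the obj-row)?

4

Ratio test on column x3 — row 1: 29/3 = 29/3; row 2: 27/5 = 27/5; row 3: 8/4 = 2; row 4: 19/2 = 19/2. Minimum is 2 at row 3 (u3 leaves); pivot element 4.
Pivot on row 3; the obj-row RHS becomes 0 − (-2)·2 = 4.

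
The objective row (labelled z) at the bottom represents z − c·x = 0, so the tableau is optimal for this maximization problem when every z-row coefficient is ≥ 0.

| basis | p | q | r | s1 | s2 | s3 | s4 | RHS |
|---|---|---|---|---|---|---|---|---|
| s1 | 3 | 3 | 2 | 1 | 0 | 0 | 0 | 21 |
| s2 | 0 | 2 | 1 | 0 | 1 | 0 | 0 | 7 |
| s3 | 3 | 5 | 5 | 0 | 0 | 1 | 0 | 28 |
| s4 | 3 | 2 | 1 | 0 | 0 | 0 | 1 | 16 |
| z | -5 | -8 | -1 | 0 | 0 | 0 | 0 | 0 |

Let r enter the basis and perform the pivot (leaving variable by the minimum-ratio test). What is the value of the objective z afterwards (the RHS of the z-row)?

Ratio test on column r — row 1: 21/2 = 21/2; row 2: 7/1 = 7; row 3: 28/5 = 28/5; row 4: 16/1 = 16. Minimum is 28/5 at row 3 (s3 leaves); pivot element 5.
Pivot on row 3; the z-row RHS becomes 0 − (-1)·(28/5) = 28/5.

28/5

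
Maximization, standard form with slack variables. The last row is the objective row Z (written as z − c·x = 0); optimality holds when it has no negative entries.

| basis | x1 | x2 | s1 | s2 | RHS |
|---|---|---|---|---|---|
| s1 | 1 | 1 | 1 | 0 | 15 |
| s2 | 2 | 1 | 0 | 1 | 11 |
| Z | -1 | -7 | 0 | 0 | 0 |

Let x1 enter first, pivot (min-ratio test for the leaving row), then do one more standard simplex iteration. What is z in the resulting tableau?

Ratio test on column x1 — row 1: 15/1 = 15; row 2: 11/2 = 11/2. Minimum is 11/2 at row 2 (s2 leaves); pivot element 2.
Pivot on row 2; the Z-row RHS becomes 0 − (-1)·(11/2) = 11/2.
Next entering variable (most negative Z-row entry -13/2): x2.
Ratio test on column x2 — row 1: (19/2)/(1/2) = 19; row 2: (11/2)/(1/2) = 11. Minimum is 11 at row 2 (x1 leaves); pivot element 1/2.
After the second pivot the Z-row RHS is 11/2 − (-13/2)·11 = 77.

77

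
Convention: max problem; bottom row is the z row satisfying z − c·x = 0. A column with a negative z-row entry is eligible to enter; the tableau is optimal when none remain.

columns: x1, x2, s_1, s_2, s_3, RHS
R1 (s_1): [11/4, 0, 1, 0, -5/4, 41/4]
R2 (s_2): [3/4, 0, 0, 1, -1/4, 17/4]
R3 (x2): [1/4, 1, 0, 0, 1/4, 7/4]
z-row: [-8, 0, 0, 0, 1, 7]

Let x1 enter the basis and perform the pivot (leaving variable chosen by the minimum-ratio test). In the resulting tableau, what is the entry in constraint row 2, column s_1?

-3/11

Ratio test on column x1 — row 1: (41/4)/(11/4) = 41/11; row 2: (17/4)/(3/4) = 17/3; row 3: (7/4)/(1/4) = 7. Minimum is 41/11 at row 1 (s_1 leaves); pivot element 11/4.
Divide row 1 by 11/4; eliminate column x1 from the other rows.
Row 2 update in column s_1: 0 − (3/4)·(4/11) = -3/11.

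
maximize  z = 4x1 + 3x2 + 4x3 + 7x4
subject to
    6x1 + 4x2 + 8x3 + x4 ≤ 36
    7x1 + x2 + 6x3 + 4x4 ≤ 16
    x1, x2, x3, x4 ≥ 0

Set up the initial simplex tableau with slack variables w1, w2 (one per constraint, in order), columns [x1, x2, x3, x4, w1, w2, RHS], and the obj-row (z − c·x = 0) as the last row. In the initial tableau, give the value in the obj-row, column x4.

-7

The obj-row carries the negated objective coefficients: the x4 entry is -7.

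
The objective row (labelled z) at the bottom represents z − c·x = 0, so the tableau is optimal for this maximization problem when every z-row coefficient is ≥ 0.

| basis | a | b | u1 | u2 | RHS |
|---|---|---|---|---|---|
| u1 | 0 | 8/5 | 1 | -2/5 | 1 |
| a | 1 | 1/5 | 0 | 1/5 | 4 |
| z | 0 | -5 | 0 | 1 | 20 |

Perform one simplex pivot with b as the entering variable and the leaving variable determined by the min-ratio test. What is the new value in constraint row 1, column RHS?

Ratio test on column b — row 1: 1/(8/5) = 5/8; row 2: 4/(1/5) = 20. Minimum is 5/8 at row 1 (u1 leaves); pivot element 8/5.
Divide row 1 by 8/5; eliminate column b from the other rows.
In the new row 1, the RHS entry is the old entry divided by the pivot: 1/(8/5) = 5/8.

5/8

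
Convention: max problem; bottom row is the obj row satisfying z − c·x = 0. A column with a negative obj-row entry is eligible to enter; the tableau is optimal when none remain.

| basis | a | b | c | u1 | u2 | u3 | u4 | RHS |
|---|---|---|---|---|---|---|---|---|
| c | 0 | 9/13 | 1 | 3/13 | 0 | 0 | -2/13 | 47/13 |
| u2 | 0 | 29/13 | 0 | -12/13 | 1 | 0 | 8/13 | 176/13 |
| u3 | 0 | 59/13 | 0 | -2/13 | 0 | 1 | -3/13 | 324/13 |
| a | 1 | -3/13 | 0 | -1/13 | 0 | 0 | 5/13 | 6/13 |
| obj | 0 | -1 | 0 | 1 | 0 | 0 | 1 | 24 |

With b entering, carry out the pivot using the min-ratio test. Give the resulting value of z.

263/9

Ratio test on column b — row 1: (47/13)/(9/13) = 47/9; row 2: (176/13)/(29/13) = 176/29; row 3: (324/13)/(59/13) = 324/59; row 4: entry -3/13 ≤ 0. Minimum is 47/9 at row 1 (c leaves); pivot element 9/13.
Pivot on row 1; the obj-row RHS becomes 24 − (-1)·(47/9) = 263/9.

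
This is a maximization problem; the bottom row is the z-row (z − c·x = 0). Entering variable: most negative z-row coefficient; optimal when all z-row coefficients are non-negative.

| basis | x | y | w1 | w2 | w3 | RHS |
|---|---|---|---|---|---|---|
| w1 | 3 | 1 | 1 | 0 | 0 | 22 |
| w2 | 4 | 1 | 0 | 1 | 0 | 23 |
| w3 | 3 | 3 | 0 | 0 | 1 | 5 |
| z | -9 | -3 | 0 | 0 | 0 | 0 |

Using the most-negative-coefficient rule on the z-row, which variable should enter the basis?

x

Negative z-row entries: x: -9, y: -3.
The most negative is -9 in column x, so x enters.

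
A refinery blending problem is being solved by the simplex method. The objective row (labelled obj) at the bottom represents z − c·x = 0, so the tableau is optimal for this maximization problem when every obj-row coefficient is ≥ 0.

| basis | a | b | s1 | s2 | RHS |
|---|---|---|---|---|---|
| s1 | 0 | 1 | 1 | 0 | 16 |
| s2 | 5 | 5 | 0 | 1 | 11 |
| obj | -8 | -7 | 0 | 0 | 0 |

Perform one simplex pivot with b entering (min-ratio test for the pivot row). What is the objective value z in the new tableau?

77/5

Ratio test on column b — row 1: 16/1 = 16; row 2: 11/5 = 11/5. Minimum is 11/5 at row 2 (s2 leaves); pivot element 5.
Pivot on row 2; the obj-row RHS becomes 0 − (-7)·(11/5) = 77/5.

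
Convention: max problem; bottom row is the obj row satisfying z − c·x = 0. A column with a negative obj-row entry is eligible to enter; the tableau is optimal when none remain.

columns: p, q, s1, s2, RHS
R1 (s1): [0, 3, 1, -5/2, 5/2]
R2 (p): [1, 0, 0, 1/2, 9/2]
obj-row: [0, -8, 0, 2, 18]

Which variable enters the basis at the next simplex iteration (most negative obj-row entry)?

Negative obj-row entries: q: -8.
The most negative is -8 in column q, so q enters.

q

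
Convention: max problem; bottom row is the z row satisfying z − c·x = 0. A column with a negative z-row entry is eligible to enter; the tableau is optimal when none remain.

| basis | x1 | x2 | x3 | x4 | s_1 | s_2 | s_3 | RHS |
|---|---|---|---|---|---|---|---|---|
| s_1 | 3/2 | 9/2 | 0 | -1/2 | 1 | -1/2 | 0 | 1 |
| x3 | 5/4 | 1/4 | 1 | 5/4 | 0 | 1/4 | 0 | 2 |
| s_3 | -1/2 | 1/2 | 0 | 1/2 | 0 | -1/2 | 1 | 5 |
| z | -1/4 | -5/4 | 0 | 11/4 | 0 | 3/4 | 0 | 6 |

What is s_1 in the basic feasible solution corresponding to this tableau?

s_1 is basic (row 1); its value is the RHS of that row, 1.

1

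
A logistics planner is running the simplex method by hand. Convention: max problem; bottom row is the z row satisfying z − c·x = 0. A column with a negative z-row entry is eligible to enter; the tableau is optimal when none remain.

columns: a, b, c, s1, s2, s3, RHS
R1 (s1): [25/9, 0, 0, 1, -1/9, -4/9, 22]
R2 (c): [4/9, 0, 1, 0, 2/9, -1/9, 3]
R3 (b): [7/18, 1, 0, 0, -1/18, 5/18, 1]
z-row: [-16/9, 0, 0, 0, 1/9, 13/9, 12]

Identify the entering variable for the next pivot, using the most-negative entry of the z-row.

Negative z-row entries: a: -16/9.
The most negative is -16/9 in column a, so a enters.

a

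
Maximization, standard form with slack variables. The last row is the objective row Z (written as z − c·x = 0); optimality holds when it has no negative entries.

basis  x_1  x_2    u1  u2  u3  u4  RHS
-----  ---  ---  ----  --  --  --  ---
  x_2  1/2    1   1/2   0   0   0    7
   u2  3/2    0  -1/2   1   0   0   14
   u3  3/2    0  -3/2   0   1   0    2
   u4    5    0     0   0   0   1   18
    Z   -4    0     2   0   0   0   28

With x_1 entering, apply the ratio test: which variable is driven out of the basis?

Column x_1 entries and ratios — x_2: 7/(1/2) = 14; u2: 14/(3/2) = 28/3; u3: 2/(3/2) = 4/3; u4: 18/5 = 18/5.
Smallest ratio is 4/3 in the row of u3, so u3 leaves.

u3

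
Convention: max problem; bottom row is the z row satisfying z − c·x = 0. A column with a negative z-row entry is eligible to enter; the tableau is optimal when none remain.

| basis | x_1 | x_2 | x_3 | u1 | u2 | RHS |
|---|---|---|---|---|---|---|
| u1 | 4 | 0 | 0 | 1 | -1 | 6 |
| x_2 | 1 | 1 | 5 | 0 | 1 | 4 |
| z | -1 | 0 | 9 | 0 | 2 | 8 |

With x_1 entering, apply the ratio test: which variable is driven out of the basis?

u1

Column x_1 entries and ratios — u1: 6/4 = 3/2; x_2: 4/1 = 4.
Smallest ratio is 3/2 in the row of u1, so u1 leaves.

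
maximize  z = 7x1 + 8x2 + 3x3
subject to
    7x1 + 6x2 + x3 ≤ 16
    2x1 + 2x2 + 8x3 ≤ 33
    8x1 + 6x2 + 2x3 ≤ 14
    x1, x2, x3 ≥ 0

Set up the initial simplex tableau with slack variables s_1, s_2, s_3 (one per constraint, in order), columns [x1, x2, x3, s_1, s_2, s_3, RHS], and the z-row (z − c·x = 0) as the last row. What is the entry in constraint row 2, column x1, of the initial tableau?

Constraint 2 has coefficient 2 on x1.

2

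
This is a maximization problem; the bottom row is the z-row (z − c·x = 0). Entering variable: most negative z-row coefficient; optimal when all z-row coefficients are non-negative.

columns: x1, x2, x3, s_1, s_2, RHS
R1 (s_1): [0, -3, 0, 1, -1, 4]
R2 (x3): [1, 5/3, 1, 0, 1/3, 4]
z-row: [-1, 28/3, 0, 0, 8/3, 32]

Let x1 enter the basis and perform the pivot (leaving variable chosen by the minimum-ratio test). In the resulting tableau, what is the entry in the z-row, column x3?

1

Ratio test on column x1 — row 1: entry 0 ≤ 0; row 2: 4/1 = 4. Minimum is 4 at row 2 (x3 leaves); pivot element 1.
Divide row 2 by 1; eliminate column x1 from the other rows.
z-row update in column x3: 0 − (-1)·1 = 1.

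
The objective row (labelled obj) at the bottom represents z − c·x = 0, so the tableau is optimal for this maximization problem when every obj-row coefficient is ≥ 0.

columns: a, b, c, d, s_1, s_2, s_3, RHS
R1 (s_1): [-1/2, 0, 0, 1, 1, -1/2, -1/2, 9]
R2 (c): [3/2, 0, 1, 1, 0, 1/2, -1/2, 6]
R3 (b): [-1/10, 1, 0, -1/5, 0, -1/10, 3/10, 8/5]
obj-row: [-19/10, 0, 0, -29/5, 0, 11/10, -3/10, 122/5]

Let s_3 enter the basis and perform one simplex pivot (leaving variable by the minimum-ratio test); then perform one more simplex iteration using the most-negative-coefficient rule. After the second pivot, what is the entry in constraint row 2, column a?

2

Ratio test on column s_3 — row 1: entry -1/2 ≤ 0; row 2: entry -1/2 ≤ 0; row 3: (8/5)/(3/10) = 16/3. Minimum is 16/3 at row 3 (b leaves); pivot element 3/10.
Divide row 3 by 3/10; eliminate column s_3 from the other rows.
Second iteration: most negative obj-row entry is -6 in column d, so d enters.
Ratio test on column d — row 1: (35/3)/(2/3) = 35/2; row 2: (26/3)/(2/3) = 13; row 3: entry -2/3 ≤ 0. Minimum is 13 at row 2 (c leaves); pivot element 2/3.
Divide row 2 by 2/3; eliminate column d from the other rows.
After both pivots, the entry at constraint row 2, column a is 2.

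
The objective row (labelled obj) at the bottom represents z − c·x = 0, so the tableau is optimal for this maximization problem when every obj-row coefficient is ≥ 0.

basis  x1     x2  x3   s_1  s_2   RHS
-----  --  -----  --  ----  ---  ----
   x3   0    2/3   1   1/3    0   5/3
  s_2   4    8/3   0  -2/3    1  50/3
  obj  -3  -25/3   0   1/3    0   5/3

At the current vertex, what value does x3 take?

x3 is basic (row 1); its value is the RHS of that row, 5/3.

5/3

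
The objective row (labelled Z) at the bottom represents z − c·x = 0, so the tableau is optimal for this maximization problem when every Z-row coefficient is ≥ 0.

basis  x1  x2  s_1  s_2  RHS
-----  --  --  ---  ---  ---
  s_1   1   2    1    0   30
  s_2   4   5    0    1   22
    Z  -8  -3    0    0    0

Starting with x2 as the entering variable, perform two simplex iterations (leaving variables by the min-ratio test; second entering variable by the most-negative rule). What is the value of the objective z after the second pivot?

44

Ratio test on column x2 — row 1: 30/2 = 15; row 2: 22/5 = 22/5. Minimum is 22/5 at row 2 (s_2 leaves); pivot element 5.
Pivot on row 2; the Z-row RHS becomes 0 − (-3)·(22/5) = 66/5.
Next entering variable (most negative Z-row entry -28/5): x1.
Ratio test on column x1 — row 1: entry -3/5 ≤ 0; row 2: (22/5)/(4/5) = 11/2. Minimum is 11/2 at row 2 (x2 leaves); pivot element 4/5.
After the second pivot the Z-row RHS is 66/5 − (-28/5)·(11/2) = 44.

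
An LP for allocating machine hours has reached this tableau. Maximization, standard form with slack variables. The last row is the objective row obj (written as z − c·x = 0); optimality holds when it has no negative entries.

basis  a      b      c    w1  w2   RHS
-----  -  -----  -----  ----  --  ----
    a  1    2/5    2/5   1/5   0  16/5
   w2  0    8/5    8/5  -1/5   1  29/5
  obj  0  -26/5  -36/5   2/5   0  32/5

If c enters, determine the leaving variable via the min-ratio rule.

w2

Column c entries and ratios — a: (16/5)/(2/5) = 8; w2: (29/5)/(8/5) = 29/8.
Smallest ratio is 29/8 in the row of w2, so w2 leaves.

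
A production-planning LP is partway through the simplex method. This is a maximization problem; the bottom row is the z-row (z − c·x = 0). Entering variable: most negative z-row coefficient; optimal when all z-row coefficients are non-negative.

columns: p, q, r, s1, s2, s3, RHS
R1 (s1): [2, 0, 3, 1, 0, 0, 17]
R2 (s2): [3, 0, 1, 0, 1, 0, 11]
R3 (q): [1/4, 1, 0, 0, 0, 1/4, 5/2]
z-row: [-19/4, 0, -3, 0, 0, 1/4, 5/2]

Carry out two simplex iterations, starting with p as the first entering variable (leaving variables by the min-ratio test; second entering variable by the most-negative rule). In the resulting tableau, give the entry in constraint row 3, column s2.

-3/28

Ratio test on column p — row 1: 17/2 = 17/2; row 2: 11/3 = 11/3; row 3: (5/2)/(1/4) = 10. Minimum is 11/3 at row 2 (s2 leaves); pivot element 3.
Divide row 2 by 3; eliminate column p from the other rows.
Second iteration: most negative z-row entry is -17/12 in column r, so r enters.
Ratio test on column r — row 1: (29/3)/(7/3) = 29/7; row 2: (11/3)/(1/3) = 11; row 3: entry -1/12 ≤ 0. Minimum is 29/7 at row 1 (s1 leaves); pivot element 7/3.
Divide row 1 by 7/3; eliminate column r from the other rows.
After both pivots, the entry at constraint row 3, column s2 is -3/28.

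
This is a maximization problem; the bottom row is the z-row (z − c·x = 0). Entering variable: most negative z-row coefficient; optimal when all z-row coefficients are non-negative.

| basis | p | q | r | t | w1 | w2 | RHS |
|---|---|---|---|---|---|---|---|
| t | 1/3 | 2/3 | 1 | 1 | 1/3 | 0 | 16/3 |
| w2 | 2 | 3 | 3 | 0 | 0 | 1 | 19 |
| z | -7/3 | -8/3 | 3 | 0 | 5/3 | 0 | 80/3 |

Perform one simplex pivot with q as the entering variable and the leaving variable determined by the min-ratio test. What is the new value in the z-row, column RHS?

392/9

Ratio test on column q — row 1: (16/3)/(2/3) = 8; row 2: 19/3 = 19/3. Minimum is 19/3 at row 2 (w2 leaves); pivot element 3.
Divide row 2 by 3; eliminate column q from the other rows.
z-row update in column RHS: 80/3 − (-8/3)·(19/3) = 392/9.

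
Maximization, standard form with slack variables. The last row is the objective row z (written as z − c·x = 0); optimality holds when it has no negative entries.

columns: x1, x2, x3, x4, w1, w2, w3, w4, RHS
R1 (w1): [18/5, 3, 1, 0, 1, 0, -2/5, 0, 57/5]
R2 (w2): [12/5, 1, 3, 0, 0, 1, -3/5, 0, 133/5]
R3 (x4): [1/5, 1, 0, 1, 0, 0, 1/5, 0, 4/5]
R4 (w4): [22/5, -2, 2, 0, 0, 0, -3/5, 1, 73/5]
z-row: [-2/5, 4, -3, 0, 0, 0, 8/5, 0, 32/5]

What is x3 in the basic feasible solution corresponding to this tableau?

0

x3 is not in the basis, so in the current basic feasible solution x3 = 0.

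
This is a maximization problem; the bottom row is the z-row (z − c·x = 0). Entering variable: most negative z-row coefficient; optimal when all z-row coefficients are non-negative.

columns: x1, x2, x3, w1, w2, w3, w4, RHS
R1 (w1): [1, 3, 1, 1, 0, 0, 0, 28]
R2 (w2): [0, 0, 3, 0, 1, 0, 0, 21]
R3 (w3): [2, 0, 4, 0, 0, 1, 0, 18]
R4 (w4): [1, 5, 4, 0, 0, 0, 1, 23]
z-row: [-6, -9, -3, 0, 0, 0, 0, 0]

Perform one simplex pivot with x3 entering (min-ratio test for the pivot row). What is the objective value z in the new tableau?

27/2

Ratio test on column x3 — row 1: 28/1 = 28; row 2: 21/3 = 7; row 3: 18/4 = 9/2; row 4: 23/4 = 23/4. Minimum is 9/2 at row 3 (w3 leaves); pivot element 4.
Pivot on row 3; the z-row RHS becomes 0 − (-3)·(9/2) = 27/2.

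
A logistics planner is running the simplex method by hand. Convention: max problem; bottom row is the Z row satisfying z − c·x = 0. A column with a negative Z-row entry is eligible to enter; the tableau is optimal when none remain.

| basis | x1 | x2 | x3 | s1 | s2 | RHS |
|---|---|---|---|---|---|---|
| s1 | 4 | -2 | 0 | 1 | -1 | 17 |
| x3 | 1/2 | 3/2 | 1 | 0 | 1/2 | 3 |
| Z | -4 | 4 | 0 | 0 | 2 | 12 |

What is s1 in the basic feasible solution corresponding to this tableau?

17

s1 is basic (row 1); its value is the RHS of that row, 17.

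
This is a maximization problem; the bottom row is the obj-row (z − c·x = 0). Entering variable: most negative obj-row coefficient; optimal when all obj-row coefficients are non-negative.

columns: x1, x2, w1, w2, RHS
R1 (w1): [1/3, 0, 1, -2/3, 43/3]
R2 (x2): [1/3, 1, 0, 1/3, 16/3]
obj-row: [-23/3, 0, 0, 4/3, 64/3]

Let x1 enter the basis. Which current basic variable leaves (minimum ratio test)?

x2

Column x1 entries and ratios — w1: (43/3)/(1/3) = 43; x2: (16/3)/(1/3) = 16.
Smallest ratio is 16 in the row of x2, so x2 leaves.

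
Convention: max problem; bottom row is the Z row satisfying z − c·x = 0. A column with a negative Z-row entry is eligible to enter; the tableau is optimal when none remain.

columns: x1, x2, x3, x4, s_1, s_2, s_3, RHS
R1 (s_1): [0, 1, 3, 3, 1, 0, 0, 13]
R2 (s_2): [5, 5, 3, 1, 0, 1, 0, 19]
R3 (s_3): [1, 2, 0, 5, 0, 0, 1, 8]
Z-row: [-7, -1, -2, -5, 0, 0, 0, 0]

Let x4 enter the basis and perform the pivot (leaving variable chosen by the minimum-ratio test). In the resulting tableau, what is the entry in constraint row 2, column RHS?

Ratio test on column x4 — row 1: 13/3 = 13/3; row 2: 19/1 = 19; row 3: 8/5 = 8/5. Minimum is 8/5 at row 3 (s_3 leaves); pivot element 5.
Divide row 3 by 5; eliminate column x4 from the other rows.
Row 2 update in column RHS: 19 − 1·(8/5) = 87/5.

87/5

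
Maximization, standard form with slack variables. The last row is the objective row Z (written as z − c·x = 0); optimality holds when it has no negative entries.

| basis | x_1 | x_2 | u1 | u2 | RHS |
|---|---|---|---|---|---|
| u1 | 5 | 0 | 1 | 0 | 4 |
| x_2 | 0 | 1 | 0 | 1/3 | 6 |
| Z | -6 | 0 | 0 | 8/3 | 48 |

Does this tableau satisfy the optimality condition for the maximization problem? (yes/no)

no

The Z-row has a negative entry -6 in column x_1, so it is not optimal.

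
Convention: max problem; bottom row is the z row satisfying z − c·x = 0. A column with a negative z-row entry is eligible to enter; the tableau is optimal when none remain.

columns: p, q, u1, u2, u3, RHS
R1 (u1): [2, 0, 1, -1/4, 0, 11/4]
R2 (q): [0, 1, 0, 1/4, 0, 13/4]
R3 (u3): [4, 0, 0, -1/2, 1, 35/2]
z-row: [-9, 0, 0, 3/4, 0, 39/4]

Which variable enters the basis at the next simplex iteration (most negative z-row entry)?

p

Negative z-row entries: p: -9.
The most negative is -9 in column p, so p enters.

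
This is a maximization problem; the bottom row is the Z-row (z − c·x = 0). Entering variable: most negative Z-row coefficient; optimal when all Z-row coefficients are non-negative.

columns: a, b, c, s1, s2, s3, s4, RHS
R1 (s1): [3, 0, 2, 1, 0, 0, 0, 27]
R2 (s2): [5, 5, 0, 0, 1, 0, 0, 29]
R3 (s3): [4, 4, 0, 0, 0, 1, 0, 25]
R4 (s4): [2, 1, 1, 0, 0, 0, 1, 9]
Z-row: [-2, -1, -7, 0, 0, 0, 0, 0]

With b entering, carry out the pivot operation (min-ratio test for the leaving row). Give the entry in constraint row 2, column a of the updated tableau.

1

Ratio test on column b — row 1: entry 0 ≤ 0; row 2: 29/5 = 29/5; row 3: 25/4 = 25/4; row 4: 9/1 = 9. Minimum is 29/5 at row 2 (s2 leaves); pivot element 5.
Divide row 2 by 5; eliminate column b from the other rows.
In the new row 2, the a entry is the old entry divided by the pivot: 5/5 = 1.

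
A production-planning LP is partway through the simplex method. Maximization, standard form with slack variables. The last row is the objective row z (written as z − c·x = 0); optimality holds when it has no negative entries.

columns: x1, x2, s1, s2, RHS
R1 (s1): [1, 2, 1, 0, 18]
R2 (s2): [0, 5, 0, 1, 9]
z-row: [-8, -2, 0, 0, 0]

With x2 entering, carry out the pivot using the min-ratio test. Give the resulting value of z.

18/5

Ratio test on column x2 — row 1: 18/2 = 9; row 2: 9/5 = 9/5. Minimum is 9/5 at row 2 (s2 leaves); pivot element 5.
Pivot on row 2; the z-row RHS becomes 0 − (-2)·(9/5) = 18/5.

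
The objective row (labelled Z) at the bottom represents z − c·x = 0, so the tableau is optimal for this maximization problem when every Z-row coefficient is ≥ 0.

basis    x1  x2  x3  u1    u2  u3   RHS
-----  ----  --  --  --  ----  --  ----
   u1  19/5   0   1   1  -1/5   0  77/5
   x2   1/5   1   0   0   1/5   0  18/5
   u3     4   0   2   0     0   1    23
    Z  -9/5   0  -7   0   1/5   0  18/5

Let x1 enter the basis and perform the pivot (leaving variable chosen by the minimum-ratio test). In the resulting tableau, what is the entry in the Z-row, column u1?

9/19

Ratio test on column x1 — row 1: (77/5)/(19/5) = 77/19; row 2: (18/5)/(1/5) = 18; row 3: 23/4 = 23/4. Minimum is 77/19 at row 1 (u1 leaves); pivot element 19/5.
Divide row 1 by 19/5; eliminate column x1 from the other rows.
Z-row update in column u1: 0 − (-9/5)·(5/19) = 9/19.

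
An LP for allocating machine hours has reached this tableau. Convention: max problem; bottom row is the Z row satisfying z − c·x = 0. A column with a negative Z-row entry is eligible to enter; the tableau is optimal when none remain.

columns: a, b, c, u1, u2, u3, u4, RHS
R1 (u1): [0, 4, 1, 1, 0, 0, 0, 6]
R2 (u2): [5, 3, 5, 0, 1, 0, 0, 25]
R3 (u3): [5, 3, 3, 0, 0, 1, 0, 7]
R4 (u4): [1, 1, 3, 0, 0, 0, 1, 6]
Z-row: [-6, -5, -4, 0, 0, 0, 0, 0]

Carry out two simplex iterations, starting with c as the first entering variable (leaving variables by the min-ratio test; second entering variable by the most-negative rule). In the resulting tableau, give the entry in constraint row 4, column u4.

5/12

Ratio test on column c — row 1: 6/1 = 6; row 2: 25/5 = 5; row 3: 7/3 = 7/3; row 4: 6/3 = 2. Minimum is 2 at row 4 (u4 leaves); pivot element 3.
Divide row 4 by 3; eliminate column c from the other rows.
Second iteration: most negative Z-row entry is -14/3 in column a, so a enters.
Ratio test on column a — row 1: entry -1/3 ≤ 0; row 2: 15/(10/3) = 9/2; row 3: 1/4 = 1/4; row 4: 2/(1/3) = 6. Minimum is 1/4 at row 3 (u3 leaves); pivot element 4.
Divide row 3 by 4; eliminate column a from the other rows.
After both pivots, the entry at constraint row 4, column u4 is 5/12.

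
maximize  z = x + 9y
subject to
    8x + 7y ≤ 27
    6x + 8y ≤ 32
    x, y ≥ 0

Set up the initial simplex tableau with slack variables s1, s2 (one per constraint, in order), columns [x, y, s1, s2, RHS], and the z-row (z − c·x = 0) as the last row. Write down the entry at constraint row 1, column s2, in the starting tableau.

0

Slack s2 belongs to constraint 2; its column is the unit vector e_2, so the entry in row 1 is 0.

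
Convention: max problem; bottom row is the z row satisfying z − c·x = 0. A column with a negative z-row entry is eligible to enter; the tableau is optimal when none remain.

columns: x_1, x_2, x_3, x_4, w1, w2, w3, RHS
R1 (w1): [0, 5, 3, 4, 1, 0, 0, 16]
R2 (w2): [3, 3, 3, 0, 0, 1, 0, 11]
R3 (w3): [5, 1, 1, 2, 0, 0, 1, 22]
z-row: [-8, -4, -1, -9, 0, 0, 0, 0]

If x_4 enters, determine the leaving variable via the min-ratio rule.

w1

Column x_4 entries and ratios — w1: 16/4 = 4; w2: 0 ≤ 0, skip; w3: 22/2 = 11.
Smallest ratio is 4 in the row of w1, so w1 leaves.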